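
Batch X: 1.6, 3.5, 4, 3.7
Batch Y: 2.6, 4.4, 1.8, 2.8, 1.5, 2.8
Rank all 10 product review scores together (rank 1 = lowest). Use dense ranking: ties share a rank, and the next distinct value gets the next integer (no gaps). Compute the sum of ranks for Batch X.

Sorted (ascending): 1.5, 1.6, 1.8, 2.6, 2.8, 2.8, 3.5, 3.7, 4, 4.4
The 2 values of 2.8 share dense rank 5.
Remaining distinct values take the next consecutive integers.
Batch X values → pooled ranks: 1.6→2, 3.5→6, 4→8, 3.7→7
Rank sum = 2 + 6 + 8 + 7 = 23

23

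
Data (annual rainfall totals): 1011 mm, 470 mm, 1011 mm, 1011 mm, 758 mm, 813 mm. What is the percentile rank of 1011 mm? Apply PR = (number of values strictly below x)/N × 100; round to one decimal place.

N = 6.
Strictly below 1011: 3. Equal to 1011: 3.
PR = 3/6 × 100 = 50.0

50.0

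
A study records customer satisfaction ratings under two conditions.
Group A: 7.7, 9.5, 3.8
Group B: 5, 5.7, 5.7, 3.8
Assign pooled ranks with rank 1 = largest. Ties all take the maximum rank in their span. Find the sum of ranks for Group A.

10

Sorted (descending): 9.5, 7.7, 5.7, 5.7, 5, 3.8, 3.8
The 2 values of 5.7 occupy positions 3–4 → each gets rank 4.
The 2 values of 3.8 occupy positions 6–7 → each gets rank 7.
Group A values → pooled ranks: 7.7→2, 9.5→1, 3.8→7
Rank sum = 2 + 1 + 7 = 10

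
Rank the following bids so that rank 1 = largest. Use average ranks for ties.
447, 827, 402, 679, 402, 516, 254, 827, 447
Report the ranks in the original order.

5.5, 1.5, 7.5, 3, 7.5, 4, 9, 1.5, 5.5

Sorted (descending): 827, 827, 679, 516, 447, 447, 402, 402, 254
The 2 values of 827 occupy positions 1–2 → average rank (1+2)/2 = 1.5.
The 2 values of 447 occupy positions 5–6 → average rank (5+6)/2 = 5.5.
The 2 values of 402 occupy positions 7–8 → average rank (7+8)/2 = 7.5.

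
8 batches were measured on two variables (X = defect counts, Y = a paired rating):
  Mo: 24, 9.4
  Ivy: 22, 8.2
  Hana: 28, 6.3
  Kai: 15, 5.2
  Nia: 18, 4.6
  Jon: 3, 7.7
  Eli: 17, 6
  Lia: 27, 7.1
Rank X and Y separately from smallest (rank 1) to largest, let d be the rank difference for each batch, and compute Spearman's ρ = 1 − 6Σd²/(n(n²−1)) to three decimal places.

Ranks of variable 1: 6, 5, 8, 2, 4, 1, 3, 7
Ranks of variable 2: 8, 7, 4, 2, 1, 6, 3, 5
d = r₁ − r₂: -2, -2, 4, 0, 3, -5, 0, 2
d²: 4, 4, 16, 0, 9, 25, 0, 4; Σd² = 62
ρ = 1 − 6·62/(8·63) = 1 − 372/504 = 0.262

0.262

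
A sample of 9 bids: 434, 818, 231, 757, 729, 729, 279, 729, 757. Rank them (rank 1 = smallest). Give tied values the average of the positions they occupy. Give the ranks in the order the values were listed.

Sorted (ascending): 231, 279, 434, 729, 729, 729, 757, 757, 818
The 3 values of 729 occupy positions 4–6 → average rank 5.
The 2 values of 757 occupy positions 7–8 → average rank (7+8)/2 = 7.5.

3, 9, 1, 7.5, 5, 5, 2, 5, 7.5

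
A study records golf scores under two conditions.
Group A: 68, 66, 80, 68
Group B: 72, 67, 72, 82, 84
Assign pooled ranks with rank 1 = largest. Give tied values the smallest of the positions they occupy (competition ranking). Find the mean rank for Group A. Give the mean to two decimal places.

Sorted (descending): 84, 82, 80, 72, 72, 68, 68, 67, 66
The 2 values of 72 occupy positions 4–5 → each gets rank 4.
The 2 values of 68 occupy positions 6–7 → each gets rank 6.
Group A values → pooled ranks: 68→6, 66→9, 80→3, 68→6
Mean rank = (6 + 9 + 3 + 6) / 4 = 6.00

6.00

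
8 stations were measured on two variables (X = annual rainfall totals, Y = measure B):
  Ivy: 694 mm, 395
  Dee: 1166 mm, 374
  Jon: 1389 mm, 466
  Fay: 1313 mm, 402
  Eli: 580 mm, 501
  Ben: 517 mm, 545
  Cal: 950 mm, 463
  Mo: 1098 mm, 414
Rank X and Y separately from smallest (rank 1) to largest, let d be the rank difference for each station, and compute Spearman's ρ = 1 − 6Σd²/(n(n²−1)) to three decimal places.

-0.452

Ranks of variable 1: 3, 6, 8, 7, 2, 1, 4, 5
Ranks of variable 2: 2, 1, 6, 3, 7, 8, 5, 4
d = r₁ − r₂: 1, 5, 2, 4, -5, -7, -1, 1
d²: 1, 25, 4, 16, 25, 49, 1, 1; Σd² = 122
ρ = 1 − 6·122/(8·63) = 1 − 732/504 = -0.452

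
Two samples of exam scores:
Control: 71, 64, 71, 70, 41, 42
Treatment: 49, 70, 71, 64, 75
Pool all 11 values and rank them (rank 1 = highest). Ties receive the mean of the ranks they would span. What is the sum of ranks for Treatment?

26

Sorted (descending): 75, 71, 71, 71, 70, 70, 64, 64, 49, 42, 41
The 3 values of 71 occupy positions 2–4 → average rank 3.
The 2 values of 70 occupy positions 5–6 → average rank (5+6)/2 = 5.5.
The 2 values of 64 occupy positions 7–8 → average rank (7+8)/2 = 7.5.
Treatment values → pooled ranks: 49→9, 70→5.5, 71→3, 64→7.5, 75→1
Rank sum = 9 + 5.5 + 3 + 7.5 + 1 = 26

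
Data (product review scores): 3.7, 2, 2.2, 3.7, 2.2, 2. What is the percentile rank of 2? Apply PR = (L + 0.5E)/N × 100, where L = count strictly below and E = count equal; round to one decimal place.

16.7

N = 6.
Strictly below 2: 0. Equal to 2: 2.
PR = (0 + 0.5·2)/6 × 100 = 16.7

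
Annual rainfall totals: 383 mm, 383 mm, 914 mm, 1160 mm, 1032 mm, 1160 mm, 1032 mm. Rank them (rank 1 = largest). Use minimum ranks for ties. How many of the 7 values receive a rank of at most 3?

4

Sorted (descending): 1160, 1160, 1032, 1032, 914, 383, 383
The 2 values of 1160 occupy positions 1–2 → each gets rank 1.
The 2 values of 1032 occupy positions 3–4 → each gets rank 3.
The 2 values of 383 occupy positions 6–7 → each gets rank 6.
Ranks ≤ 3: {1, 1, 3, 3} → 4 values.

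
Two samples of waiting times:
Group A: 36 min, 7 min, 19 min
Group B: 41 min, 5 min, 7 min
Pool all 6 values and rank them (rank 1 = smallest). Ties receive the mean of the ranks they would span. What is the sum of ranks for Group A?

Sorted (ascending): 5, 7, 7, 19, 36, 41
The 2 values of 7 occupy positions 2–3 → average rank (2+3)/2 = 2.5.
Group A values → pooled ranks: 36→5, 7→2.5, 19→4
Rank sum = 5 + 2.5 + 4 = 11.5

11.5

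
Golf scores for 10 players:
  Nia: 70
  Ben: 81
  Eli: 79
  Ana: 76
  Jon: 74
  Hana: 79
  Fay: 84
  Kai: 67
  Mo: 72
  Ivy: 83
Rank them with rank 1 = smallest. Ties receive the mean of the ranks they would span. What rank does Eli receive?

6.5

Sorted (ascending): 67, 70, 72, 74, 76, 79, 79, 81, 83, 84
The 2 values of 79 occupy positions 6–7 → average rank (6+7)/2 = 6.5.
Eli has value 79 → rank 6.5.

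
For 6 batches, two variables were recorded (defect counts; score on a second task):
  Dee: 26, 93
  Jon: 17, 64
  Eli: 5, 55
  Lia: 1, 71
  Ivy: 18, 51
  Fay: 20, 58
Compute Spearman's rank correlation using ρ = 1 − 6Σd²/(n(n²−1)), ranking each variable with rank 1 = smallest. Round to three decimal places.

Ranks of variable 1: 6, 3, 2, 1, 4, 5
Ranks of variable 2: 6, 4, 2, 5, 1, 3
d = r₁ − r₂: 0, -1, 0, -4, 3, 2
d²: 0, 1, 0, 16, 9, 4; Σd² = 30
ρ = 1 − 6·30/(6·35) = 1 − 180/210 = 0.143

0.143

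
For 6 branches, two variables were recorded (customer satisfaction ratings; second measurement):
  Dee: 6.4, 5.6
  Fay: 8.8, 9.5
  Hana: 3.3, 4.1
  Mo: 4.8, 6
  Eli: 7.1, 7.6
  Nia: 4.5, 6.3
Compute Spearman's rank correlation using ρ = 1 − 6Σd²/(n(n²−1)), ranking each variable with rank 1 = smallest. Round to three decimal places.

0.771

Ranks of variable 1: 4, 6, 1, 3, 5, 2
Ranks of variable 2: 2, 6, 1, 3, 5, 4
d = r₁ − r₂: 2, 0, 0, 0, 0, -2
d²: 4, 0, 0, 0, 0, 4; Σd² = 8
ρ = 1 − 6·8/(6·35) = 1 − 48/210 = 0.771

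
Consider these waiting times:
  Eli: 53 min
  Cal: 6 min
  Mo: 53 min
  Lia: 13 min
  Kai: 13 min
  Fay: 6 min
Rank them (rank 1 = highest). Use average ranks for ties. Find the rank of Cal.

Sorted (descending): 53, 53, 13, 13, 6, 6
The 2 values of 53 occupy positions 1–2 → average rank (1+2)/2 = 1.5.
The 2 values of 13 occupy positions 3–4 → average rank (3+4)/2 = 3.5.
The 2 values of 6 occupy positions 5–6 → average rank (5+6)/2 = 5.5.
Cal has value 6 min → rank 5.5.

5.5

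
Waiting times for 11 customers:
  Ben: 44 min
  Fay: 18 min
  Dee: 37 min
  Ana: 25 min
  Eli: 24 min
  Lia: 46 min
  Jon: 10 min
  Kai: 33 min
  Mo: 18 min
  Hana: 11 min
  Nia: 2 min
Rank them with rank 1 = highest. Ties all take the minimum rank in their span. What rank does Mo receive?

Sorted (descending): 46, 44, 37, 33, 25, 24, 18, 18, 11, 10, 2
The 2 values of 18 occupy positions 7–8 → each gets rank 7.
Mo has value 18 min → rank 7.

7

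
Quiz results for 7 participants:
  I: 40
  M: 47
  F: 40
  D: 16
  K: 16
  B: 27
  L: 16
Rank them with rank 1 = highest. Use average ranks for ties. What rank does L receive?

6

Sorted (descending): 47, 40, 40, 27, 16, 16, 16
The 2 values of 40 occupy positions 2–3 → average rank (2+3)/2 = 2.5.
The 3 values of 16 occupy positions 5–7 → average rank 6.
L has value 16 → rank 6.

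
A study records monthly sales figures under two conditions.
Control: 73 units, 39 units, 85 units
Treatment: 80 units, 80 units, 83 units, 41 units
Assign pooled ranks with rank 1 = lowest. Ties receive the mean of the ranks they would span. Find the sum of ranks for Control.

Sorted (ascending): 39, 41, 73, 80, 80, 83, 85
The 2 values of 80 occupy positions 4–5 → average rank (4+5)/2 = 4.5.
Control values → pooled ranks: 73→3, 39→1, 85→7
Rank sum = 3 + 1 + 7 = 11

11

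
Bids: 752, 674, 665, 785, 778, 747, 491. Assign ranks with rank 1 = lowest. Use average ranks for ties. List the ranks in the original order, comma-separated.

Sorted (ascending): 491, 665, 674, 747, 752, 778, 785
No ties — each value takes its position as its rank.

5, 3, 2, 7, 6, 4, 1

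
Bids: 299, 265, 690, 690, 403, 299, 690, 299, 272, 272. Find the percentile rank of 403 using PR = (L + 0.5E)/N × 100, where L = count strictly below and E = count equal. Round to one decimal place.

N = 10.
Strictly below 403: 6. Equal to 403: 1.
PR = (6 + 0.5·1)/10 × 100 = 65.0

65.0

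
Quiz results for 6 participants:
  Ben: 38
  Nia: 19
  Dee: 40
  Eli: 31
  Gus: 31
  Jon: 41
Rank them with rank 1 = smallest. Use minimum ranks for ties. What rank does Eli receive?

2

Sorted (ascending): 19, 31, 31, 38, 40, 41
The 2 values of 31 occupy positions 2–3 → each gets rank 2.
Eli has value 31 → rank 2.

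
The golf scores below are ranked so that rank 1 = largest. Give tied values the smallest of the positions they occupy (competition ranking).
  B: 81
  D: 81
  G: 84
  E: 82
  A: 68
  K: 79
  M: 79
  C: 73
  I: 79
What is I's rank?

Sorted (descending): 84, 82, 81, 81, 79, 79, 79, 73, 68
The 2 values of 81 occupy positions 3–4 → each gets rank 3.
The 3 values of 79 occupy positions 5–7 → each gets rank 5.
I has value 79 → rank 5.

5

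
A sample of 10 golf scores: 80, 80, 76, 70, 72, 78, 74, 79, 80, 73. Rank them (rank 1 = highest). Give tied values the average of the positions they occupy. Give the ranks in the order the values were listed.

Sorted (descending): 80, 80, 80, 79, 78, 76, 74, 73, 72, 70
The 3 values of 80 occupy positions 1–3 → average rank 2.

2, 2, 6, 10, 9, 5, 7, 4, 2, 8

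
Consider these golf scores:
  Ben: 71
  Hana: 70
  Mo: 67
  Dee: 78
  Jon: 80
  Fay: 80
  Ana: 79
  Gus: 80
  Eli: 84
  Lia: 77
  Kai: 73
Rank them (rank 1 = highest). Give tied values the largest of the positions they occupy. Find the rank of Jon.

Sorted (descending): 84, 80, 80, 80, 79, 78, 77, 73, 71, 70, 67
The 3 values of 80 occupy positions 2–4 → each gets rank 4.
Jon has value 80 → rank 4.

4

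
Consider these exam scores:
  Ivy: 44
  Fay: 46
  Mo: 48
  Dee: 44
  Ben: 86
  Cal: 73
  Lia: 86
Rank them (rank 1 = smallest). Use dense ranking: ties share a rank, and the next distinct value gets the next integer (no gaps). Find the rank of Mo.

Sorted (ascending): 44, 44, 46, 48, 73, 86, 86
The 2 values of 44 share dense rank 1.
The 2 values of 86 share dense rank 5.
Remaining distinct values take the next consecutive integers.
Mo has value 48 → rank 3.

3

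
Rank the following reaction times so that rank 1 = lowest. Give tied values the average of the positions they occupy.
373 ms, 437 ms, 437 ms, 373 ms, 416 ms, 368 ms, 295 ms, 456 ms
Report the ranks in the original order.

3.5, 6.5, 6.5, 3.5, 5, 2, 1, 8

Sorted (ascending): 295, 368, 373, 373, 416, 437, 437, 456
The 2 values of 373 occupy positions 3–4 → average rank (3+4)/2 = 3.5.
The 2 values of 437 occupy positions 6–7 → average rank (6+7)/2 = 6.5.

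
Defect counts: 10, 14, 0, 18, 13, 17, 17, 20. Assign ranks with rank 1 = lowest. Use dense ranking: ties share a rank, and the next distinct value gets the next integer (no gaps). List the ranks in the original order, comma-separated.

2, 4, 1, 6, 3, 5, 5, 7

Sorted (ascending): 0, 10, 13, 14, 17, 17, 18, 20
The 2 values of 17 share dense rank 5.
Remaining distinct values take the next consecutive integers.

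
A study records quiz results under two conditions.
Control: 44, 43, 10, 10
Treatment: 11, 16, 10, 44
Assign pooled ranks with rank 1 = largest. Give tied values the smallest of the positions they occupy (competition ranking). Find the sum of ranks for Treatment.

16

Sorted (descending): 44, 44, 43, 16, 11, 10, 10, 10
The 2 values of 44 occupy positions 1–2 → each gets rank 1.
The 3 values of 10 occupy positions 6–8 → each gets rank 6.
Treatment values → pooled ranks: 11→5, 16→4, 10→6, 44→1
Rank sum = 5 + 4 + 6 + 1 = 16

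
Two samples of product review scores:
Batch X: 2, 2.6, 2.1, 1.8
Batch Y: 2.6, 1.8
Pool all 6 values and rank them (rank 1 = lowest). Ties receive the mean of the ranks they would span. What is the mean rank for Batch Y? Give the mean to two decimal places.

Sorted (ascending): 1.8, 1.8, 2, 2.1, 2.6, 2.6
The 2 values of 1.8 occupy positions 1–2 → average rank (1+2)/2 = 1.5.
The 2 values of 2.6 occupy positions 5–6 → average rank (5+6)/2 = 5.5.
Batch Y values → pooled ranks: 2.6→5.5, 1.8→1.5
Mean rank = (5.5 + 1.5) / 2 = 3.50

3.50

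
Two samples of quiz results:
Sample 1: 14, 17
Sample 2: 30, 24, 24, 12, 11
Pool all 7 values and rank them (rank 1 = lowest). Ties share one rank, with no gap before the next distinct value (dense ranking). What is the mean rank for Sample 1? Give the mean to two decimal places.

3.50

Sorted (ascending): 11, 12, 14, 17, 24, 24, 30
The 2 values of 24 share dense rank 5.
Remaining distinct values take the next consecutive integers.
Sample 1 values → pooled ranks: 14→3, 17→4
Mean rank = (3 + 4) / 2 = 3.50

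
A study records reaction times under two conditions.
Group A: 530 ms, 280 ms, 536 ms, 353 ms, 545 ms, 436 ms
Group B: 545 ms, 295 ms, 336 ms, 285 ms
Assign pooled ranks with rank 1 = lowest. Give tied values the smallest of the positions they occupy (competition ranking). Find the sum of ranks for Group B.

18

Sorted (ascending): 280, 285, 295, 336, 353, 436, 530, 536, 545, 545
The 2 values of 545 occupy positions 9–10 → each gets rank 9.
Group B values → pooled ranks: 545→9, 295→3, 336→4, 285→2
Rank sum = 9 + 3 + 4 + 2 = 18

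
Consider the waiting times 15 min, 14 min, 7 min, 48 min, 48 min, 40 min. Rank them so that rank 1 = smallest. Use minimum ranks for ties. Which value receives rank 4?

Sorted (ascending): 7, 14, 15, 40, 48, 48
The 2 values of 48 occupy positions 5–6 → each gets rank 5.
Rank 4 → value 40.

40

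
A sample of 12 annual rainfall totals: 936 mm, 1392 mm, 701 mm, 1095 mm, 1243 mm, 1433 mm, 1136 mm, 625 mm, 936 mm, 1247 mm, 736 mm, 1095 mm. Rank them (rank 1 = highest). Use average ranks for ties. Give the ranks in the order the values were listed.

8.5, 2, 11, 6.5, 4, 1, 5, 12, 8.5, 3, 10, 6.5

Sorted (descending): 1433, 1392, 1247, 1243, 1136, 1095, 1095, 936, 936, 736, 701, 625
The 2 values of 1095 occupy positions 6–7 → average rank (6+7)/2 = 6.5.
The 2 values of 936 occupy positions 8–9 → average rank (8+9)/2 = 8.5.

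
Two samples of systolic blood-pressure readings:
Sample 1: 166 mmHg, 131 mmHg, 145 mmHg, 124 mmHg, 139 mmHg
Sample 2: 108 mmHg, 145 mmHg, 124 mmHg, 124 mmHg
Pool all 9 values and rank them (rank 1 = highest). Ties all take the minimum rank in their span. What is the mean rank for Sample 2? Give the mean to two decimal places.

5.75

Sorted (descending): 166, 145, 145, 139, 131, 124, 124, 124, 108
The 2 values of 145 occupy positions 2–3 → each gets rank 2.
The 3 values of 124 occupy positions 6–8 → each gets rank 6.
Sample 2 values → pooled ranks: 108→9, 145→2, 124→6, 124→6
Mean rank = (9 + 2 + 6 + 6) / 4 = 5.75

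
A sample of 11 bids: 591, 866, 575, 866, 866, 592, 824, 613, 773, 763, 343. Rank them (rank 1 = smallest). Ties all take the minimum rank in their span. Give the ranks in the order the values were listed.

Sorted (ascending): 343, 575, 591, 592, 613, 763, 773, 824, 866, 866, 866
The 3 values of 866 occupy positions 9–11 → each gets rank 9.

3, 9, 2, 9, 9, 4, 8, 5, 7, 6, 1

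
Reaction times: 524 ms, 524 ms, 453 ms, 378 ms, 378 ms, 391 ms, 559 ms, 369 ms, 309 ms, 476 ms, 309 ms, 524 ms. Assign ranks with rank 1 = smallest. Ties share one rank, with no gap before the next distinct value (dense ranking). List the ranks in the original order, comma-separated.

7, 7, 5, 3, 3, 4, 8, 2, 1, 6, 1, 7

Sorted (ascending): 309, 309, 369, 378, 378, 391, 453, 476, 524, 524, 524, 559
The 2 values of 309 share dense rank 1.
The 2 values of 378 share dense rank 3.
The 3 values of 524 share dense rank 7.
Remaining distinct values take the next consecutive integers.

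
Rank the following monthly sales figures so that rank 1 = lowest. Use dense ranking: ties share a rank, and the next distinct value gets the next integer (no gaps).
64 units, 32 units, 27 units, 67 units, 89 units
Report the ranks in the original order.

Sorted (ascending): 27, 32, 64, 67, 89
No ties — each value takes its position as its rank.

3, 2, 1, 4, 5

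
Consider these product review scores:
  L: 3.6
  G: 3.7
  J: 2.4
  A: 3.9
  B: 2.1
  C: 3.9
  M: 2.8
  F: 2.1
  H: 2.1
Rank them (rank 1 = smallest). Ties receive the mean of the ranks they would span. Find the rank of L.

Sorted (ascending): 2.1, 2.1, 2.1, 2.4, 2.8, 3.6, 3.7, 3.9, 3.9
The 3 values of 2.1 occupy positions 1–3 → average rank 2.
The 2 values of 3.9 occupy positions 8–9 → average rank (8+9)/2 = 8.5.
L has value 3.6 → rank 6.

6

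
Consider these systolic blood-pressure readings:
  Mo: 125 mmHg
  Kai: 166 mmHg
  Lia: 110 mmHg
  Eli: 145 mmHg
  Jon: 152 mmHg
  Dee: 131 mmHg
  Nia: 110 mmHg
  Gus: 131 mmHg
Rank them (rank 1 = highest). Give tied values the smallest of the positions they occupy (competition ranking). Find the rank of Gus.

4

Sorted (descending): 166, 152, 145, 131, 131, 125, 110, 110
The 2 values of 131 occupy positions 4–5 → each gets rank 4.
The 2 values of 110 occupy positions 7–8 → each gets rank 7.
Gus has value 131 mmHg → rank 4.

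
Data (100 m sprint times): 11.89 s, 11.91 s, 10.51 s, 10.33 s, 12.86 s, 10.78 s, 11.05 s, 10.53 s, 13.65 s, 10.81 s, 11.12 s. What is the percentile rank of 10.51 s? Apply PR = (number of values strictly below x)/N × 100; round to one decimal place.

N = 11.
Strictly below 10.51: 1. Equal to 10.51: 1.
PR = 1/11 × 100 = 9.1

9.1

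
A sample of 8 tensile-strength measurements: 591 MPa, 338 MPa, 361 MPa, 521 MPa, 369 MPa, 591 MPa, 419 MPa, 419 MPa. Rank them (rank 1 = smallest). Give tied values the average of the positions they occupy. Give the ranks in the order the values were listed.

7.5, 1, 2, 6, 3, 7.5, 4.5, 4.5

Sorted (ascending): 338, 361, 369, 419, 419, 521, 591, 591
The 2 values of 419 occupy positions 4–5 → average rank (4+5)/2 = 4.5.
The 2 values of 591 occupy positions 7–8 → average rank (7+8)/2 = 7.5.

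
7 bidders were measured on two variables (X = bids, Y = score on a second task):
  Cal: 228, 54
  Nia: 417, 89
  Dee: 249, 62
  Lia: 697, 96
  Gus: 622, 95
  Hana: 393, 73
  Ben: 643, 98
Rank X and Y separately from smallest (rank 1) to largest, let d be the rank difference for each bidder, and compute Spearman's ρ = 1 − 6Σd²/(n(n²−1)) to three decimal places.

0.964

Ranks of variable 1: 1, 4, 2, 7, 5, 3, 6
Ranks of variable 2: 1, 4, 2, 6, 5, 3, 7
d = r₁ − r₂: 0, 0, 0, 1, 0, 0, -1
d²: 0, 0, 0, 1, 0, 0, 1; Σd² = 2
ρ = 1 − 6·2/(7·48) = 1 − 12/336 = 0.964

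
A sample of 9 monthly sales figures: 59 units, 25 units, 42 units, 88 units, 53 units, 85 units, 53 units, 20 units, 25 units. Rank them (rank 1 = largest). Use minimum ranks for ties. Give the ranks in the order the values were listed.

3, 7, 6, 1, 4, 2, 4, 9, 7

Sorted (descending): 88, 85, 59, 53, 53, 42, 25, 25, 20
The 2 values of 53 occupy positions 4–5 → each gets rank 4.
The 2 values of 25 occupy positions 7–8 → each gets rank 7.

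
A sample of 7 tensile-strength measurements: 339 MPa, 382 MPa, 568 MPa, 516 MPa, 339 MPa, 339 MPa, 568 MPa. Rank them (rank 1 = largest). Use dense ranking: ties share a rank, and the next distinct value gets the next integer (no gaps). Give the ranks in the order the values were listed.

Sorted (descending): 568, 568, 516, 382, 339, 339, 339
The 2 values of 568 share dense rank 1.
The 3 values of 339 share dense rank 4.
Remaining distinct values take the next consecutive integers.

4, 3, 1, 2, 4, 4, 1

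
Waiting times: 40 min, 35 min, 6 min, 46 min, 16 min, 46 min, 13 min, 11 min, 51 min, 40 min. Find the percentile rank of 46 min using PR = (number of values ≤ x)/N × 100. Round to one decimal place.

N = 10.
Strictly below 46: 7. Equal to 46: 2.
PR = 9/10 × 100 = 90.0

90.0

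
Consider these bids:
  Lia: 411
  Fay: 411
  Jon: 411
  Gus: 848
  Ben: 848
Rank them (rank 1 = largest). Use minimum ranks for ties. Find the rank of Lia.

Sorted (descending): 848, 848, 411, 411, 411
The 2 values of 848 occupy positions 1–2 → each gets rank 1.
The 3 values of 411 occupy positions 3–5 → each gets rank 3.
Lia has value 411 → rank 3.

3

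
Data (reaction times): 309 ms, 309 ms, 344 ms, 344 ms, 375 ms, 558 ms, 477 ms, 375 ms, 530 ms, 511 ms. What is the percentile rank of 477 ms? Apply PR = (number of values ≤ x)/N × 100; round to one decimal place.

N = 10.
Strictly below 477: 6. Equal to 477: 1.
PR = 7/10 × 100 = 70.0

70.0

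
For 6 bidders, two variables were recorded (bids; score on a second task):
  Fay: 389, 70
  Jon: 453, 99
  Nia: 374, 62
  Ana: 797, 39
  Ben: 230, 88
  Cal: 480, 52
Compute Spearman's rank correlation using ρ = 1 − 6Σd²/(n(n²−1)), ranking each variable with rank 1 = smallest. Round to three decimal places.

Ranks of variable 1: 3, 4, 2, 6, 1, 5
Ranks of variable 2: 4, 6, 3, 1, 5, 2
d = r₁ − r₂: -1, -2, -1, 5, -4, 3
d²: 1, 4, 1, 25, 16, 9; Σd² = 56
ρ = 1 − 6·56/(6·35) = 1 − 336/210 = -0.600

-0.600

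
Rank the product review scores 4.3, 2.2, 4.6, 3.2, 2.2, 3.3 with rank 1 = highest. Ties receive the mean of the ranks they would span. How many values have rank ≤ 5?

Sorted (descending): 4.6, 4.3, 3.3, 3.2, 2.2, 2.2
The 2 values of 2.2 occupy positions 5–6 → average rank (5+6)/2 = 5.5.
Ranks ≤ 5: {1, 2, 3, 4} → 4 values.

4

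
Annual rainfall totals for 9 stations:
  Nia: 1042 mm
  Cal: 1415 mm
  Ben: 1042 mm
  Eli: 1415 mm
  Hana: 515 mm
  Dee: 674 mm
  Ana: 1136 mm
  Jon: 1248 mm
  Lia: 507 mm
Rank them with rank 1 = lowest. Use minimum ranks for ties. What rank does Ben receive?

Sorted (ascending): 507, 515, 674, 1042, 1042, 1136, 1248, 1415, 1415
The 2 values of 1042 occupy positions 4–5 → each gets rank 4.
The 2 values of 1415 occupy positions 8–9 → each gets rank 8.
Ben has value 1042 mm → rank 4.

4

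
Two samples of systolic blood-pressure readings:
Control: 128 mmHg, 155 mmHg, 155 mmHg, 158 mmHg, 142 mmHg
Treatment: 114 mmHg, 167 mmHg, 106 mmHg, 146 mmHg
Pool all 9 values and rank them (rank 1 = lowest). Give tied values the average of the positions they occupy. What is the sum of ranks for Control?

Sorted (ascending): 106, 114, 128, 142, 146, 155, 155, 158, 167
The 2 values of 155 occupy positions 6–7 → average rank (6+7)/2 = 6.5.
Control values → pooled ranks: 128→3, 155→6.5, 155→6.5, 158→8, 142→4
Rank sum = 3 + 6.5 + 6.5 + 8 + 4 = 28

28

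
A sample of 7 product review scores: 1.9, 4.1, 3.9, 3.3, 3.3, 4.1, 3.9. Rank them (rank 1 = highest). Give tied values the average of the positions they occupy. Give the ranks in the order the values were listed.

Sorted (descending): 4.1, 4.1, 3.9, 3.9, 3.3, 3.3, 1.9
The 2 values of 4.1 occupy positions 1–2 → average rank (1+2)/2 = 1.5.
The 2 values of 3.9 occupy positions 3–4 → average rank (3+4)/2 = 3.5.
The 2 values of 3.3 occupy positions 5–6 → average rank (5+6)/2 = 5.5.

7, 1.5, 3.5, 5.5, 5.5, 1.5, 3.5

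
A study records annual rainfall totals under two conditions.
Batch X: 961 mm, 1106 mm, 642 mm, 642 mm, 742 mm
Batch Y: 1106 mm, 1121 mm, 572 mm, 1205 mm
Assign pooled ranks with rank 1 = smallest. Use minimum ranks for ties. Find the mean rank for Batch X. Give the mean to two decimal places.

3.80

Sorted (ascending): 572, 642, 642, 742, 961, 1106, 1106, 1121, 1205
The 2 values of 642 occupy positions 2–3 → each gets rank 2.
The 2 values of 1106 occupy positions 6–7 → each gets rank 6.
Batch X values → pooled ranks: 961→5, 1106→6, 642→2, 642→2, 742→4
Mean rank = (5 + 6 + 2 + 2 + 4) / 5 = 3.80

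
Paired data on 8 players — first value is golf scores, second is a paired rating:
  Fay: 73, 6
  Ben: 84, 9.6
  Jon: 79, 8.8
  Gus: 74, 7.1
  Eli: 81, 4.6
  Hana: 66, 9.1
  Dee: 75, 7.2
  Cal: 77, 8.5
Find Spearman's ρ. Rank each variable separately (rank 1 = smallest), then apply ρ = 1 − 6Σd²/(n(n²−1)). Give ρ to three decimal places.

0.143

Ranks of variable 1: 2, 8, 6, 3, 7, 1, 4, 5
Ranks of variable 2: 2, 8, 6, 3, 1, 7, 4, 5
d = r₁ − r₂: 0, 0, 0, 0, 6, -6, 0, 0
d²: 0, 0, 0, 0, 36, 36, 0, 0; Σd² = 72
ρ = 1 − 6·72/(8·63) = 1 − 432/504 = 0.143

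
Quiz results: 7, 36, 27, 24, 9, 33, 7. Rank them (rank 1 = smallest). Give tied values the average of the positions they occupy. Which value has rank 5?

Sorted (ascending): 7, 7, 9, 24, 27, 33, 36
The 2 values of 7 occupy positions 1–2 → average rank (1+2)/2 = 1.5.
Rank 5 → value 27.

27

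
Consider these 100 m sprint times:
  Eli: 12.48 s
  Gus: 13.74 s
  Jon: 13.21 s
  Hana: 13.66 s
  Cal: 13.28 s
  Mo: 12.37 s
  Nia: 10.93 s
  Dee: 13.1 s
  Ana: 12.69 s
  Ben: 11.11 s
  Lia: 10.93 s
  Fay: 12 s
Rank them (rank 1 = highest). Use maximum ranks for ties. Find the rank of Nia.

12

Sorted (descending): 13.74, 13.66, 13.28, 13.21, 13.1, 12.69, 12.48, 12.37, 12, 11.11, 10.93, 10.93
The 2 values of 10.93 occupy positions 11–12 → each gets rank 12.
Nia has value 10.93 s → rank 12.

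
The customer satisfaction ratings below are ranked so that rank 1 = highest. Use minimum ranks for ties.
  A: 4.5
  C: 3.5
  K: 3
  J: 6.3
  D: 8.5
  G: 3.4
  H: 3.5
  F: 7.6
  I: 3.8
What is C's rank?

Sorted (descending): 8.5, 7.6, 6.3, 4.5, 3.8, 3.5, 3.5, 3.4, 3
The 2 values of 3.5 occupy positions 6–7 → each gets rank 6.
C has value 3.5 → rank 6.

6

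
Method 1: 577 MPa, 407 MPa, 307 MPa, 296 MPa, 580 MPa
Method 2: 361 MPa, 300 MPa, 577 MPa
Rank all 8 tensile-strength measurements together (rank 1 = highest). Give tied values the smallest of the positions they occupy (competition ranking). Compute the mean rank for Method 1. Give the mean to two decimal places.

4.20

Sorted (descending): 580, 577, 577, 407, 361, 307, 300, 296
The 2 values of 577 occupy positions 2–3 → each gets rank 2.
Method 1 values → pooled ranks: 577→2, 407→4, 307→6, 296→8, 580→1
Mean rank = (2 + 4 + 6 + 8 + 1) / 5 = 4.20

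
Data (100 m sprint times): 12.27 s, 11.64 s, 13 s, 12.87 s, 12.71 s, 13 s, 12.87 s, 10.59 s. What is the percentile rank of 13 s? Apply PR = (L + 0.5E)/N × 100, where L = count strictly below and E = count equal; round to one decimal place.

87.5

N = 8.
Strictly below 13: 6. Equal to 13: 2.
PR = (6 + 0.5·2)/8 × 100 = 87.5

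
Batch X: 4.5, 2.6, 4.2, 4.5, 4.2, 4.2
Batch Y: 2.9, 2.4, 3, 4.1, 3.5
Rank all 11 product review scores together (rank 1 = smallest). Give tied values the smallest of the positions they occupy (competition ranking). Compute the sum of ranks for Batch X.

Sorted (ascending): 2.4, 2.6, 2.9, 3, 3.5, 4.1, 4.2, 4.2, 4.2, 4.5, 4.5
The 3 values of 4.2 occupy positions 7–9 → each gets rank 7.
The 2 values of 4.5 occupy positions 10–11 → each gets rank 10.
Batch X values → pooled ranks: 4.5→10, 2.6→2, 4.2→7, 4.5→10, 4.2→7, 4.2→7
Rank sum = 10 + 2 + 7 + 10 + 7 + 7 = 43

43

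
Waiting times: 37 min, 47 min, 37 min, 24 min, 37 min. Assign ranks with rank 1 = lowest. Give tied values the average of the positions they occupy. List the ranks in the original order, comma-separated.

3, 5, 3, 1, 3

Sorted (ascending): 24, 37, 37, 37, 47
The 3 values of 37 occupy positions 2–4 → average rank 3.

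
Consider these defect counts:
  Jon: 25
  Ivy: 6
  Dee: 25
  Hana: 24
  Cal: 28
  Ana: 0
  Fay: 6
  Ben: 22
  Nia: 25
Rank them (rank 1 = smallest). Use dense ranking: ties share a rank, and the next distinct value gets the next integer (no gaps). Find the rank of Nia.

5

Sorted (ascending): 0, 6, 6, 22, 24, 25, 25, 25, 28
The 2 values of 6 share dense rank 2.
The 3 values of 25 share dense rank 5.
Remaining distinct values take the next consecutive integers.
Nia has value 25 → rank 5.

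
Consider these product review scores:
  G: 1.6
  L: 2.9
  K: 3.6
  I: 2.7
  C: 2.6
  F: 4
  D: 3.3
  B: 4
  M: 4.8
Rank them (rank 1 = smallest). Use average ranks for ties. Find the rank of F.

7.5

Sorted (ascending): 1.6, 2.6, 2.7, 2.9, 3.3, 3.6, 4, 4, 4.8
The 2 values of 4 occupy positions 7–8 → average rank (7+8)/2 = 7.5.
F has value 4 → rank 7.5.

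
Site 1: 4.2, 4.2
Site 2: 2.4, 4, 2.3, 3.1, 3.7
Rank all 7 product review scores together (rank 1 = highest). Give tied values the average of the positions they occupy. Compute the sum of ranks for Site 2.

Sorted (descending): 4.2, 4.2, 4, 3.7, 3.1, 2.4, 2.3
The 2 values of 4.2 occupy positions 1–2 → average rank (1+2)/2 = 1.5.
Site 2 values → pooled ranks: 2.4→6, 4→3, 2.3→7, 3.1→5, 3.7→4
Rank sum = 6 + 3 + 7 + 5 + 4 = 25

25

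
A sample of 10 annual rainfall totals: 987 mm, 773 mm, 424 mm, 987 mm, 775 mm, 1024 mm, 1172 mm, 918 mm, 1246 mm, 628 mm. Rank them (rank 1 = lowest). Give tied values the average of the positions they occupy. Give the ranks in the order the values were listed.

Sorted (ascending): 424, 628, 773, 775, 918, 987, 987, 1024, 1172, 1246
The 2 values of 987 occupy positions 6–7 → average rank (6+7)/2 = 6.5.

6.5, 3, 1, 6.5, 4, 8, 9, 5, 10, 2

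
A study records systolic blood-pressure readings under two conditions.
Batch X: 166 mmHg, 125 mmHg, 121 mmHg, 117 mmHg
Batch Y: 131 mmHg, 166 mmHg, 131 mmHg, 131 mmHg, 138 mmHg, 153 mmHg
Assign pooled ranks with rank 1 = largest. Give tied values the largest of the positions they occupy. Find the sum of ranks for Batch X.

29

Sorted (descending): 166, 166, 153, 138, 131, 131, 131, 125, 121, 117
The 2 values of 166 occupy positions 1–2 → each gets rank 2.
The 3 values of 131 occupy positions 5–7 → each gets rank 7.
Batch X values → pooled ranks: 166→2, 125→8, 121→9, 117→10
Rank sum = 2 + 8 + 9 + 10 = 29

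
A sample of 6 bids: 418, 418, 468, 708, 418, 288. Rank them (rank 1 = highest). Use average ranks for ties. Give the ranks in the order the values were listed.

Sorted (descending): 708, 468, 418, 418, 418, 288
The 3 values of 418 occupy positions 3–5 → average rank 4.

4, 4, 2, 1, 4, 6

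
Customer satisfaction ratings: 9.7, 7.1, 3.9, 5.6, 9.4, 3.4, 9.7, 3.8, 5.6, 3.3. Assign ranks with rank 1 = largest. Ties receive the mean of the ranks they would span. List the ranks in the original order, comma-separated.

Sorted (descending): 9.7, 9.7, 9.4, 7.1, 5.6, 5.6, 3.9, 3.8, 3.4, 3.3
The 2 values of 9.7 occupy positions 1–2 → average rank (1+2)/2 = 1.5.
The 2 values of 5.6 occupy positions 5–6 → average rank (5+6)/2 = 5.5.

1.5, 4, 7, 5.5, 3, 9, 1.5, 8, 5.5, 10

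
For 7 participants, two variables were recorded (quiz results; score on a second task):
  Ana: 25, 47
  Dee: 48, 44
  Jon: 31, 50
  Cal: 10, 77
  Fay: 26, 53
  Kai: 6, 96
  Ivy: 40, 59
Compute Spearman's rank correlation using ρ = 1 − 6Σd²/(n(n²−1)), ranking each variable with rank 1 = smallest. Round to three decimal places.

-0.679

Ranks of variable 1: 3, 7, 5, 2, 4, 1, 6
Ranks of variable 2: 2, 1, 3, 6, 4, 7, 5
d = r₁ − r₂: 1, 6, 2, -4, 0, -6, 1
d²: 1, 36, 4, 16, 0, 36, 1; Σd² = 94
ρ = 1 − 6·94/(7·48) = 1 − 564/336 = -0.679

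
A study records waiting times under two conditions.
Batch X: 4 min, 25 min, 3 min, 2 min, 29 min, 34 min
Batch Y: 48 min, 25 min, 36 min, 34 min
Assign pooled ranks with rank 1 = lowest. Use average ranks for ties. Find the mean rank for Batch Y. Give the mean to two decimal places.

Sorted (ascending): 2, 3, 4, 25, 25, 29, 34, 34, 36, 48
The 2 values of 25 occupy positions 4–5 → average rank (4+5)/2 = 4.5.
The 2 values of 34 occupy positions 7–8 → average rank (7+8)/2 = 7.5.
Batch Y values → pooled ranks: 48→10, 25→4.5, 36→9, 34→7.5
Mean rank = (10 + 4.5 + 9 + 7.5) / 4 = 7.75

7.75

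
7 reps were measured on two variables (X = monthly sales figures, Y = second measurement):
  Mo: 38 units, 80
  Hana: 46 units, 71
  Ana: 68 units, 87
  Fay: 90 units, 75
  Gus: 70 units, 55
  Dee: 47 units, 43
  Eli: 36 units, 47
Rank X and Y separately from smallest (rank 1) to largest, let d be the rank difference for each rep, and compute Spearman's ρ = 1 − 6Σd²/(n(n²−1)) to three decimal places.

Ranks of variable 1: 2, 3, 5, 7, 6, 4, 1
Ranks of variable 2: 6, 4, 7, 5, 3, 1, 2
d = r₁ − r₂: -4, -1, -2, 2, 3, 3, -1
d²: 16, 1, 4, 4, 9, 9, 1; Σd² = 44
ρ = 1 − 6·44/(7·48) = 1 − 264/336 = 0.214

0.214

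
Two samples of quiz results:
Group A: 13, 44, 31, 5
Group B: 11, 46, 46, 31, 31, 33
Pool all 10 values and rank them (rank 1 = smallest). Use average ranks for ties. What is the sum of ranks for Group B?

38

Sorted (ascending): 5, 11, 13, 31, 31, 31, 33, 44, 46, 46
The 3 values of 31 occupy positions 4–6 → average rank 5.
The 2 values of 46 occupy positions 9–10 → average rank (9+10)/2 = 9.5.
Group B values → pooled ranks: 11→2, 46→9.5, 46→9.5, 31→5, 31→5, 33→7
Rank sum = 2 + 9.5 + 9.5 + 5 + 5 + 7 = 38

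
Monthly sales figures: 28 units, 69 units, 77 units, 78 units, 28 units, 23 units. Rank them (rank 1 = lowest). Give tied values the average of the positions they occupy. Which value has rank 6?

Sorted (ascending): 23, 28, 28, 69, 77, 78
The 2 values of 28 occupy positions 2–3 → average rank (2+3)/2 = 2.5.
Rank 6 → value 78.

78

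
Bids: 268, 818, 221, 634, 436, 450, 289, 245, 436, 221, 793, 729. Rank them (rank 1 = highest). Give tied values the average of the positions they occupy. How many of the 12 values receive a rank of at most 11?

10

Sorted (descending): 818, 793, 729, 634, 450, 436, 436, 289, 268, 245, 221, 221
The 2 values of 436 occupy positions 6–7 → average rank (6+7)/2 = 6.5.
The 2 values of 221 occupy positions 11–12 → average rank (11+12)/2 = 11.5.
Ranks ≤ 11: {1, 2, 3, 4, 5, 6.5, 6.5, 8, 9, 10} → 10 values.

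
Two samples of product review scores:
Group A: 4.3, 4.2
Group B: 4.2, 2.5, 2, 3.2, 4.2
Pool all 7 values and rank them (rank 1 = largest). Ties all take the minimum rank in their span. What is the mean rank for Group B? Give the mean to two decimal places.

4.40

Sorted (descending): 4.3, 4.2, 4.2, 4.2, 3.2, 2.5, 2
The 3 values of 4.2 occupy positions 2–4 → each gets rank 2.
Group B values → pooled ranks: 4.2→2, 2.5→6, 2→7, 3.2→5, 4.2→2
Mean rank = (2 + 6 + 7 + 5 + 2) / 5 = 4.40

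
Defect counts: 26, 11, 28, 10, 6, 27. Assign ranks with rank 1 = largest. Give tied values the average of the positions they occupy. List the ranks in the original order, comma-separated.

Sorted (descending): 28, 27, 26, 11, 10, 6
No ties — each value takes its position as its rank.

3, 4, 1, 5, 6, 2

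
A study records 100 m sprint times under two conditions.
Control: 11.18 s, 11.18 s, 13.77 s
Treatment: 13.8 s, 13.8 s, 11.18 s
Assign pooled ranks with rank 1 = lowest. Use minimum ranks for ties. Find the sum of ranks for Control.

Sorted (ascending): 11.18, 11.18, 11.18, 13.77, 13.8, 13.8
The 3 values of 11.18 occupy positions 1–3 → each gets rank 1.
The 2 values of 13.8 occupy positions 5–6 → each gets rank 5.
Control values → pooled ranks: 11.18→1, 11.18→1, 13.77→4
Rank sum = 1 + 1 + 4 = 6

6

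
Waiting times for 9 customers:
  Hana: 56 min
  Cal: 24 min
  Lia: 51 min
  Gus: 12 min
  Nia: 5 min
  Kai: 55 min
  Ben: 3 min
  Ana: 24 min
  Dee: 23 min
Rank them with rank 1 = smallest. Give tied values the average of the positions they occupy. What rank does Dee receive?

4

Sorted (ascending): 3, 5, 12, 23, 24, 24, 51, 55, 56
The 2 values of 24 occupy positions 5–6 → average rank (5+6)/2 = 5.5.
Dee has value 23 min → rank 4.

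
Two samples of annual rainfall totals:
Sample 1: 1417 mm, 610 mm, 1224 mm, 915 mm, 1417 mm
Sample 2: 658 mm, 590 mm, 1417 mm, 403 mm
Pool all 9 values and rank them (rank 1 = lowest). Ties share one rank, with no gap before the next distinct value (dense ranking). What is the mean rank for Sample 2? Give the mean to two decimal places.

Sorted (ascending): 403, 590, 610, 658, 915, 1224, 1417, 1417, 1417
The 3 values of 1417 share dense rank 7.
Remaining distinct values take the next consecutive integers.
Sample 2 values → pooled ranks: 658→4, 590→2, 1417→7, 403→1
Mean rank = (4 + 2 + 7 + 1) / 4 = 3.50

3.50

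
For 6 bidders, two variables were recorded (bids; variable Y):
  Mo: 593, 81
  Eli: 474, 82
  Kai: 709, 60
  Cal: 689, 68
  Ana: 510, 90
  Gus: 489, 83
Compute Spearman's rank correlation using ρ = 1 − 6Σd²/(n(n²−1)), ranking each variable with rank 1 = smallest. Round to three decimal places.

-0.771

Ranks of variable 1: 4, 1, 6, 5, 3, 2
Ranks of variable 2: 3, 4, 1, 2, 6, 5
d = r₁ − r₂: 1, -3, 5, 3, -3, -3
d²: 1, 9, 25, 9, 9, 9; Σd² = 62
ρ = 1 − 6·62/(6·35) = 1 − 372/210 = -0.771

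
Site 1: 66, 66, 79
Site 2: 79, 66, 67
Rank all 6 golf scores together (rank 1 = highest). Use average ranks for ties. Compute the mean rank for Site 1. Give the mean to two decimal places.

Sorted (descending): 79, 79, 67, 66, 66, 66
The 2 values of 79 occupy positions 1–2 → average rank (1+2)/2 = 1.5.
The 3 values of 66 occupy positions 4–6 → average rank 5.
Site 1 values → pooled ranks: 66→5, 66→5, 79→1.5
Mean rank = (5 + 5 + 1.5) / 3 = 3.83

3.83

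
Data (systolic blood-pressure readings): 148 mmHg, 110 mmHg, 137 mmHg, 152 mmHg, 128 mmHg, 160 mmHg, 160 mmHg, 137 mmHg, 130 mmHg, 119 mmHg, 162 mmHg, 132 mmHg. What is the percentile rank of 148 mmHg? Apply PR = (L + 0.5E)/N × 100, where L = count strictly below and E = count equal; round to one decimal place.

62.5

N = 12.
Strictly below 148: 7. Equal to 148: 1.
PR = (7 + 0.5·1)/12 × 100 = 62.5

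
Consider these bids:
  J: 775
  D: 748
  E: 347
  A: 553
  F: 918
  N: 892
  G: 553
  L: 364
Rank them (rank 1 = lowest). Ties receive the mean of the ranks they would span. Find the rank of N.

7

Sorted (ascending): 347, 364, 553, 553, 748, 775, 892, 918
The 2 values of 553 occupy positions 3–4 → average rank (3+4)/2 = 3.5.
N has value 892 → rank 7.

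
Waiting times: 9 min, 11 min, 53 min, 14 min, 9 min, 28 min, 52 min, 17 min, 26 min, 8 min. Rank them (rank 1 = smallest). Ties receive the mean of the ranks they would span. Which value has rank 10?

53

Sorted (ascending): 8, 9, 9, 11, 14, 17, 26, 28, 52, 53
The 2 values of 9 occupy positions 2–3 → average rank (2+3)/2 = 2.5.
Rank 10 → value 53.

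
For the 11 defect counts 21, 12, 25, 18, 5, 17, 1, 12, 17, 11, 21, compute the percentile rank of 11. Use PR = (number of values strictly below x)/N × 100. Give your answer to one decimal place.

18.2

N = 11.
Strictly below 11: 2. Equal to 11: 1.
PR = 2/11 × 100 = 18.2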